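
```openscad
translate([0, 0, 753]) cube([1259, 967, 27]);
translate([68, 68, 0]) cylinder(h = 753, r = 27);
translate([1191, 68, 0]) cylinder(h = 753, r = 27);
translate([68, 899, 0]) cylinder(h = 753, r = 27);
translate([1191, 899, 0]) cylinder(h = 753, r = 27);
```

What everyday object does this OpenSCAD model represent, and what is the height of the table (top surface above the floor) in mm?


A table. The table height is 780 mm.

A 1259×967×27 slab sits at z = 753 on four Ø54 mm round legs — a table. The top surface is at 753 + 27 = 780 mm.


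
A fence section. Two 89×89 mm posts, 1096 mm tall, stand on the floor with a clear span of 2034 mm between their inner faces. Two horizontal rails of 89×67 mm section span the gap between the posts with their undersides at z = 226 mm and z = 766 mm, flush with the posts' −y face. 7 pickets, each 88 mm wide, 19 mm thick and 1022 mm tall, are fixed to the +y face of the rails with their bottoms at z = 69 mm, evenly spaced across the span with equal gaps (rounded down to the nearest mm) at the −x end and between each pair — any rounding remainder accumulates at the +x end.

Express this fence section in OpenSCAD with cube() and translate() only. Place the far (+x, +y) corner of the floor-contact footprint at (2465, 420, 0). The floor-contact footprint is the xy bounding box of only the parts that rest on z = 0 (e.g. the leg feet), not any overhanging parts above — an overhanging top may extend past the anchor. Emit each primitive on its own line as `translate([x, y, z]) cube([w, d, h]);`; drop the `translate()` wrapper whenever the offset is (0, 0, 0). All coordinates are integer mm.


translate([253, 331, 0]) cube([89, 89, 1096]);
translate([2376, 331, 0]) cube([89, 89, 1096]);
translate([342, 331, 226]) cube([2034, 89, 67]);
translate([342, 331, 766]) cube([2034, 89, 67]);
translate([519, 420, 69]) cube([88, 19, 1022]);
translate([784, 420, 69]) cube([88, 19, 1022]);
translate([1049, 420, 69]) cube([88, 19, 1022]);
translate([1314, 420, 69]) cube([88, 19, 1022]);
translate([1579, 420, 69]) cube([88, 19, 1022]);
translate([1844, 420, 69]) cube([88, 19, 1022]);
translate([2109, 420, 69]) cube([88, 19, 1022]);


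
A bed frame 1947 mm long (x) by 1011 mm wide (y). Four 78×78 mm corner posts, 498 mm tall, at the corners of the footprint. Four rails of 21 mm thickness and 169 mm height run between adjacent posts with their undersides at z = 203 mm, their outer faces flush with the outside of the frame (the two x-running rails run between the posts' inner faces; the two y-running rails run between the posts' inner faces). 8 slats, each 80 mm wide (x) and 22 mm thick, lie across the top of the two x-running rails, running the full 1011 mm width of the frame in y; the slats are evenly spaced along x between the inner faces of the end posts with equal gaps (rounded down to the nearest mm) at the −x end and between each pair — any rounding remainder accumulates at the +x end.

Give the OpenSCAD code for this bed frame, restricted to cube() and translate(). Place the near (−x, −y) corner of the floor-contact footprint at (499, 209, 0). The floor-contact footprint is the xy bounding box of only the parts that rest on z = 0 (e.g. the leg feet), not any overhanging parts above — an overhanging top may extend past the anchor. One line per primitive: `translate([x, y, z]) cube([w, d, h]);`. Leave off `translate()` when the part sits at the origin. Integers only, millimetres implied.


translate([499, 209, 0]) cube([78, 78, 498]);
translate([499, 1142, 0]) cube([78, 78, 498]);
translate([2368, 209, 0]) cube([78, 78, 498]);
translate([2368, 1142, 0]) cube([78, 78, 498]);
translate([577, 209, 203]) cube([1791, 21, 169]);
translate([577, 1199, 203]) cube([1791, 21, 169]);
translate([499, 287, 203]) cube([21, 855, 169]);
translate([2425, 287, 203]) cube([21, 855, 169]);
translate([704, 209, 372]) cube([80, 1011, 22]);
translate([911, 209, 372]) cube([80, 1011, 22]);
translate([1118, 209, 372]) cube([80, 1011, 22]);
translate([1325, 209, 372]) cube([80, 1011, 22]);
translate([1532, 209, 372]) cube([80, 1011, 22]);
translate([1739, 209, 372]) cube([80, 1011, 22]);
translate([1946, 209, 372]) cube([80, 1011, 22]);
translate([2153, 209, 372]) cube([80, 1011, 22]);


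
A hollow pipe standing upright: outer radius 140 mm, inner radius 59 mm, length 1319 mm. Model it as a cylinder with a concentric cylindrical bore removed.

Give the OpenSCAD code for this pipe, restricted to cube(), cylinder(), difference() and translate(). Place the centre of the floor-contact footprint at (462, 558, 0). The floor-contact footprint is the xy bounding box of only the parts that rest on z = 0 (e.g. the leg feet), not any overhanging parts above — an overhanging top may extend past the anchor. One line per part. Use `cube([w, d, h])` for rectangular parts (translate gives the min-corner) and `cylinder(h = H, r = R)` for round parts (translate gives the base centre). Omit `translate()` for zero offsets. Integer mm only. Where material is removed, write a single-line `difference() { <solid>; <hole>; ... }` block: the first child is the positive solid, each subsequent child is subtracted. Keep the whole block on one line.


difference() { translate([462, 558, 0]) cylinder(h = 1319, r = 140); translate([462, 558, 0]) cylinder(h = 1319, r = 59); }


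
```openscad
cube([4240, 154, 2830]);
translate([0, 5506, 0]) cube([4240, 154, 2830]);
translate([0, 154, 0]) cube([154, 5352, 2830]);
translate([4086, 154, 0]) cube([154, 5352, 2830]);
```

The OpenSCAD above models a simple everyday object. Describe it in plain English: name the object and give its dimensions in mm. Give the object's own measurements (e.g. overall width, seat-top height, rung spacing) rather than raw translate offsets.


The wall frame of a small rectangular building: four walls, each 2830 mm tall and 154 mm thick, enclosing a footprint 4240 mm (x) by 5660 mm (y) outside-to-outside, with no floor or roof. The front and back walls (the −y and +y sides) span the full width; the two side walls fit between them.


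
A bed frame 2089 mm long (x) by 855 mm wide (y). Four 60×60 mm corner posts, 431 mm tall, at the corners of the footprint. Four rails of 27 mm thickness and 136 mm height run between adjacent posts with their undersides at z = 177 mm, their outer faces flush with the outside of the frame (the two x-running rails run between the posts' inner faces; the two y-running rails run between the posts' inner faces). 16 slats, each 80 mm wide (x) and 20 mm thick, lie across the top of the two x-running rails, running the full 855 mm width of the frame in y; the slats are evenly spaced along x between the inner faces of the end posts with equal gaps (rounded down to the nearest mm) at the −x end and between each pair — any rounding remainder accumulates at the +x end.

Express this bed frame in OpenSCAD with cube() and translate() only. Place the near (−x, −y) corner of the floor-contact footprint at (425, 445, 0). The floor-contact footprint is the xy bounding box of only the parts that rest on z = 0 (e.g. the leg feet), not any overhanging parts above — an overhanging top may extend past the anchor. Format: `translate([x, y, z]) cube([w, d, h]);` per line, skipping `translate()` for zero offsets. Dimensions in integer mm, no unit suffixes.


translate([425, 445, 0]) cube([60, 60, 431]);
translate([425, 1240, 0]) cube([60, 60, 431]);
translate([2454, 445, 0]) cube([60, 60, 431]);
translate([2454, 1240, 0]) cube([60, 60, 431]);
translate([485, 445, 177]) cube([1969, 27, 136]);
translate([485, 1273, 177]) cube([1969, 27, 136]);
translate([425, 505, 177]) cube([27, 735, 136]);
translate([2487, 505, 177]) cube([27, 735, 136]);
translate([525, 445, 313]) cube([80, 855, 20]);
translate([645, 445, 313]) cube([80, 855, 20]);
translate([765, 445, 313]) cube([80, 855, 20]);
translate([885, 445, 313]) cube([80, 855, 20]);
translate([1005, 445, 313]) cube([80, 855, 20]);
translate([1125, 445, 313]) cube([80, 855, 20]);
translate([1245, 445, 313]) cube([80, 855, 20]);
translate([1365, 445, 313]) cube([80, 855, 20]);
translate([1485, 445, 313]) cube([80, 855, 20]);
translate([1605, 445, 313]) cube([80, 855, 20]);
translate([1725, 445, 313]) cube([80, 855, 20]);
translate([1845, 445, 313]) cube([80, 855, 20]);
translate([1965, 445, 313]) cube([80, 855, 20]);
translate([2085, 445, 313]) cube([80, 855, 20]);
translate([2205, 445, 313]) cube([80, 855, 20]);
translate([2325, 445, 313]) cube([80, 855, 20]);


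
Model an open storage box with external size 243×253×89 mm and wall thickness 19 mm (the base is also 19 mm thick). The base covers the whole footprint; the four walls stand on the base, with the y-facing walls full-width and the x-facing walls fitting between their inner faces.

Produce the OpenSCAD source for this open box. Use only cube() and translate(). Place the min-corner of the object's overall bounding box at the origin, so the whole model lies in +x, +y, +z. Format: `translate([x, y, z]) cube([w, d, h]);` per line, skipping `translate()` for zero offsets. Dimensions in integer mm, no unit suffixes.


cube([243, 253, 19]);
translate([0, 0, 19]) cube([243, 19, 70]);
translate([0, 234, 19]) cube([243, 19, 70]);
translate([0, 19, 19]) cube([19, 215, 70]);
translate([224, 19, 19]) cube([19, 215, 70]);


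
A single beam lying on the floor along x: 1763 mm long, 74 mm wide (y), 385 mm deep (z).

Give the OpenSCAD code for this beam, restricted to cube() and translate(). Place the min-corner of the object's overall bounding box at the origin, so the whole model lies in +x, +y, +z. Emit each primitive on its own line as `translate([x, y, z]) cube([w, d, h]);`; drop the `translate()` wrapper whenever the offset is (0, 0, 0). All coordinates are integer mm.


cube([1763, 74, 385]);


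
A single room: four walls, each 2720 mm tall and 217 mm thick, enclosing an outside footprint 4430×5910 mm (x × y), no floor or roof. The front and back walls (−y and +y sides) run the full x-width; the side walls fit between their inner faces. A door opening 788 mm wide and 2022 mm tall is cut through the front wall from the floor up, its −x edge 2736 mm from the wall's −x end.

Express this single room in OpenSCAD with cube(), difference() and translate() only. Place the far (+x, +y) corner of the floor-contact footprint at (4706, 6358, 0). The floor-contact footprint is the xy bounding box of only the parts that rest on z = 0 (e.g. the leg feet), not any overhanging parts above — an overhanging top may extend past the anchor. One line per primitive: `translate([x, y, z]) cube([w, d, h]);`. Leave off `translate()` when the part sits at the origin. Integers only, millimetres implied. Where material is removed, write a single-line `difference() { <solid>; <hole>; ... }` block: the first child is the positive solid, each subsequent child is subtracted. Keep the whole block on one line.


difference() { translate([276, 448, 0]) cube([4430, 217, 2720]); translate([3012, 448, 0]) cube([788, 217, 2022]); }
translate([276, 6141, 0]) cube([4430, 217, 2720]);
translate([276, 665, 0]) cube([217, 5476, 2720]);
translate([4489, 665, 0]) cube([217, 5476, 2720]);


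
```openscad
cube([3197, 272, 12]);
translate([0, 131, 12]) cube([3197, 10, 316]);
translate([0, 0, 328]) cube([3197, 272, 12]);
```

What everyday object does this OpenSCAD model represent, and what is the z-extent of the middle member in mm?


An I-beam. The web height is 316 mm.

Two wide flanges with a thin centred web — an I-beam. Overall 340 mm minus two 12 mm flanges gives a web of 340 − 2·12 = 316 mm.


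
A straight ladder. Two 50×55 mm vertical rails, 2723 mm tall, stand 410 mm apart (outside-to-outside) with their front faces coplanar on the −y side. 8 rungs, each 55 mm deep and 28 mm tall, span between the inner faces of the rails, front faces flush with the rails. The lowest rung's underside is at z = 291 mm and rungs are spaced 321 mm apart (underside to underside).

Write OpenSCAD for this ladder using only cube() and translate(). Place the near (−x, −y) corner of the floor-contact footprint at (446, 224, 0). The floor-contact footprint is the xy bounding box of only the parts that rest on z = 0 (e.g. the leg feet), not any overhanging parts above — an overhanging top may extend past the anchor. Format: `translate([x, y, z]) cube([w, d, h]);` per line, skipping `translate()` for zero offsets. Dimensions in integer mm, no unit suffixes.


// rung span = 410 - 2*50 = 310
// rung[k] z = 291 + k*321
translate([446, 224, 0]) cube([50, 55, 2723]);
translate([806, 224, 0]) cube([50, 55, 2723]);
translate([496, 224, 291]) cube([310, 55, 28]);
translate([496, 224, 612]) cube([310, 55, 28]);
translate([496, 224, 933]) cube([310, 55, 28]);
translate([496, 224, 1254]) cube([310, 55, 28]);
translate([496, 224, 1575]) cube([310, 55, 28]);
translate([496, 224, 1896]) cube([310, 55, 28]);
translate([496, 224, 2217]) cube([310, 55, 28]);
translate([496, 224, 2538]) cube([310, 55, 28]);


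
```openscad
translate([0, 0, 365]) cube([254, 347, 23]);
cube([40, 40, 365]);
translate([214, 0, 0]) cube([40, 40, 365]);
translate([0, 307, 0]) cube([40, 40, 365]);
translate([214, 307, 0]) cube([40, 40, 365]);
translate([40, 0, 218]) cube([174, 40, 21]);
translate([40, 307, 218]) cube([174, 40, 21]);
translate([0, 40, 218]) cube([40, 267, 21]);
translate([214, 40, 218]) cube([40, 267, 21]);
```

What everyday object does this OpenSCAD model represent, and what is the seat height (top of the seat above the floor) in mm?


A stool. The seat height is 388 mm.

A 254×347×23 slab at z = 365 on four corner posts — a stool. The seat top is 365 + 23 = 388 mm.


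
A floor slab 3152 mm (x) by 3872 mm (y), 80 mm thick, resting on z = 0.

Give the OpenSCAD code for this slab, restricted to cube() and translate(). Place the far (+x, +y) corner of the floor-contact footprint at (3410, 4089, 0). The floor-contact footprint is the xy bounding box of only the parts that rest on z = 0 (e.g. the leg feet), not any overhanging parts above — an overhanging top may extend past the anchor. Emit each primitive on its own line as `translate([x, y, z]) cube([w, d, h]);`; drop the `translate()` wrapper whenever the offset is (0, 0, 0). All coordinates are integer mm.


translate([258, 217, 0]) cube([3152, 3872, 80]);


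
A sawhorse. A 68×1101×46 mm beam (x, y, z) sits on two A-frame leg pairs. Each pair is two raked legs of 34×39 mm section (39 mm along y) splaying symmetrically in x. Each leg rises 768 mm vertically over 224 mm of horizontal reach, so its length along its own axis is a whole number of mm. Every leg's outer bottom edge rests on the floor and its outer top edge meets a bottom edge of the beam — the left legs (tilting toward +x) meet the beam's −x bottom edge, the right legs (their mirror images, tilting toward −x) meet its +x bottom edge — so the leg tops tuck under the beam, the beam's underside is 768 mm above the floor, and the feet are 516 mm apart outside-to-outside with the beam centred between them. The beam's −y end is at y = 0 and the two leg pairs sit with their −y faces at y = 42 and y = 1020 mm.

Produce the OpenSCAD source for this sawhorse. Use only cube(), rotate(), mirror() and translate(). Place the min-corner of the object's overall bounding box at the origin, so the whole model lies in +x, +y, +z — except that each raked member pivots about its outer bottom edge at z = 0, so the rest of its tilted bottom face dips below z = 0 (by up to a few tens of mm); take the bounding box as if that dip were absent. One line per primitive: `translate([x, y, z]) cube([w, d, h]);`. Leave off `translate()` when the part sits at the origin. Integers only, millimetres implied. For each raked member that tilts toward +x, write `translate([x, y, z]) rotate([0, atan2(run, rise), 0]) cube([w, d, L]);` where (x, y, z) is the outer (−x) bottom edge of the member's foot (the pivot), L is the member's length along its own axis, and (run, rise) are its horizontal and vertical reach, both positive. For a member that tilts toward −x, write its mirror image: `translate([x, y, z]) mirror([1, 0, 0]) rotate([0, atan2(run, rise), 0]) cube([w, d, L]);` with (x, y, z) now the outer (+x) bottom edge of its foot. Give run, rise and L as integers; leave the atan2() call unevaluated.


translate([224, 0, 768]) cube([68, 1101, 46]);
translate([0, 42, 0]) rotate([0, atan2(224, 768), 0]) cube([34, 39, 800]);
translate([516, 42, 0]) mirror([1, 0, 0]) rotate([0, atan2(224, 768), 0]) cube([34, 39, 800]);
translate([0, 1020, 0]) rotate([0, atan2(224, 768), 0]) cube([34, 39, 800]);
translate([516, 1020, 0]) mirror([1, 0, 0]) rotate([0, atan2(224, 768), 0]) cube([34, 39, 800]);


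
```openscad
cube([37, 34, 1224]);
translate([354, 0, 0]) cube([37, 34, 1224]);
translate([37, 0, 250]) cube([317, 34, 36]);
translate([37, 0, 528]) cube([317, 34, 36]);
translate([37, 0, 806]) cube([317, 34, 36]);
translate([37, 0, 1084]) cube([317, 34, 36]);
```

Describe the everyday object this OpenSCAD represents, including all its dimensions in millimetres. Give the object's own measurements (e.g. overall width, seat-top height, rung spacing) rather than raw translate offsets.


A straight ladder. Two 37×34 mm vertical rails, 1224 mm tall, stand 391 mm apart (outside-to-outside) with their front faces coplanar on the −y side. 4 rungs, each 34 mm deep and 36 mm tall, span between the inner faces of the rails, front faces flush with the rails. The lowest rung's underside is at z = 250 mm and rungs are spaced 278 mm apart (underside to underside).


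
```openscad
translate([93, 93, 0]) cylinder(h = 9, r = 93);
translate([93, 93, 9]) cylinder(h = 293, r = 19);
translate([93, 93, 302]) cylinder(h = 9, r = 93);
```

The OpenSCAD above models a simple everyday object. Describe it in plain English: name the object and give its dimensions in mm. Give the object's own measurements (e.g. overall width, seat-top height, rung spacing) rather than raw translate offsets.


A spool: two coaxial disc flanges of radius 93 mm and thickness 9 mm, joined by a core cylinder of radius 19 mm and height 293 mm. The lower flange rests on z = 0 and the three cylinders share a vertical axis.


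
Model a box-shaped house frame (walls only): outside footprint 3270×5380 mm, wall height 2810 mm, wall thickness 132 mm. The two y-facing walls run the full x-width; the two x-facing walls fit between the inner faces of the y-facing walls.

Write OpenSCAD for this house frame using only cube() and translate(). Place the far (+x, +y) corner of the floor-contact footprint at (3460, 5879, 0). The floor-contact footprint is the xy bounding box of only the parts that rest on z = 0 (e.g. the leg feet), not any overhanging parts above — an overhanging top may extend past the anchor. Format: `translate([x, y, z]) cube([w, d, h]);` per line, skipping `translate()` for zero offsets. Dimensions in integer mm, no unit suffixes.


translate([190, 499, 0]) cube([3270, 132, 2810]);
translate([190, 5747, 0]) cube([3270, 132, 2810]);
translate([190, 631, 0]) cube([132, 5116, 2810]);
translate([3328, 631, 0]) cube([132, 5116, 2810]);


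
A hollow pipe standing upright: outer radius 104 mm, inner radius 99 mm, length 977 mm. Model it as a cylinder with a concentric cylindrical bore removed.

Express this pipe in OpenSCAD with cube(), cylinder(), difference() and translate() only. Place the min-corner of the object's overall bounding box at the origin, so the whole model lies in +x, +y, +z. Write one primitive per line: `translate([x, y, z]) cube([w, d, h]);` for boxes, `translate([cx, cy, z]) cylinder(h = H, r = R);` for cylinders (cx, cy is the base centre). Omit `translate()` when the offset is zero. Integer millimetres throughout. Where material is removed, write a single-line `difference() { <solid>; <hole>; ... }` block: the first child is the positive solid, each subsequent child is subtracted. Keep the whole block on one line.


difference() { translate([104, 104, 0]) cylinder(h = 977, r = 104); translate([104, 104, 0]) cylinder(h = 977, r = 99); }


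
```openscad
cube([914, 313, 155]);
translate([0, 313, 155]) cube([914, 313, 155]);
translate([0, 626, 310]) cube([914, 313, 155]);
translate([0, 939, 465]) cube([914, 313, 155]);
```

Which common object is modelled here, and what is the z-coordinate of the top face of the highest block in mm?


A staircase. The total rise is 620 mm.

4 identical blocks, each offset up and back from the previous — a staircase. Each step is 155 mm tall and there are 4 of them, so the total rise is 4 × 155 = 620 mm.


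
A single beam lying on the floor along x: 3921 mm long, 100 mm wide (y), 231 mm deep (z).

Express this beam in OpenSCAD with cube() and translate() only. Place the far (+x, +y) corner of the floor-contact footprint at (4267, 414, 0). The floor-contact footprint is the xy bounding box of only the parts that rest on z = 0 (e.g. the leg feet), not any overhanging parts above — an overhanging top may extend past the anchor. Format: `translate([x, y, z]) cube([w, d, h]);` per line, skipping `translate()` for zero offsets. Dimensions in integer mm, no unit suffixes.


translate([346, 314, 0]) cube([3921, 100, 231]);


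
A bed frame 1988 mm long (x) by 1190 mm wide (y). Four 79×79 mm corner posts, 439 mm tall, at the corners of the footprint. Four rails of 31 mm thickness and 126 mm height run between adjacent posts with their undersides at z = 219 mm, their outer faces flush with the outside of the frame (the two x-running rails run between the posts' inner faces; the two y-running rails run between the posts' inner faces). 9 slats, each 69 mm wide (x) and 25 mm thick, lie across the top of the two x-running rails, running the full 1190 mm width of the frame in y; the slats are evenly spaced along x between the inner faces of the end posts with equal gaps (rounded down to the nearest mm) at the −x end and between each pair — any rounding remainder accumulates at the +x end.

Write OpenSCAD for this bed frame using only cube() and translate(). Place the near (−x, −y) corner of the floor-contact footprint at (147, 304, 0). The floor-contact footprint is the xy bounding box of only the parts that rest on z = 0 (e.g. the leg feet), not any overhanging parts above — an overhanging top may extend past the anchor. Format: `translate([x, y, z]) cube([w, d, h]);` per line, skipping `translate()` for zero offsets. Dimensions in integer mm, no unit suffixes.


translate([147, 304, 0]) cube([79, 79, 439]);
translate([147, 1415, 0]) cube([79, 79, 439]);
translate([2056, 304, 0]) cube([79, 79, 439]);
translate([2056, 1415, 0]) cube([79, 79, 439]);
translate([226, 304, 219]) cube([1830, 31, 126]);
translate([226, 1463, 219]) cube([1830, 31, 126]);
translate([147, 383, 219]) cube([31, 1032, 126]);
translate([2104, 383, 219]) cube([31, 1032, 126]);
translate([346, 304, 345]) cube([69, 1190, 25]);
translate([535, 304, 345]) cube([69, 1190, 25]);
translate([724, 304, 345]) cube([69, 1190, 25]);
translate([913, 304, 345]) cube([69, 1190, 25]);
translate([1102, 304, 345]) cube([69, 1190, 25]);
translate([1291, 304, 345]) cube([69, 1190, 25]);
translate([1480, 304, 345]) cube([69, 1190, 25]);
translate([1669, 304, 345]) cube([69, 1190, 25]);
translate([1858, 304, 345]) cube([69, 1190, 25]);


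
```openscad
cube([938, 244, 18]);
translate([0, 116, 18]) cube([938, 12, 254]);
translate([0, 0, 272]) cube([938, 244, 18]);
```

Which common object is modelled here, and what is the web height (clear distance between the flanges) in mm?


An I-beam. The web height is 254 mm.

Two wide flanges with a thin centred web — an I-beam. Overall 290 mm minus two 18 mm flanges gives a web of 290 − 2·18 = 254 mm.


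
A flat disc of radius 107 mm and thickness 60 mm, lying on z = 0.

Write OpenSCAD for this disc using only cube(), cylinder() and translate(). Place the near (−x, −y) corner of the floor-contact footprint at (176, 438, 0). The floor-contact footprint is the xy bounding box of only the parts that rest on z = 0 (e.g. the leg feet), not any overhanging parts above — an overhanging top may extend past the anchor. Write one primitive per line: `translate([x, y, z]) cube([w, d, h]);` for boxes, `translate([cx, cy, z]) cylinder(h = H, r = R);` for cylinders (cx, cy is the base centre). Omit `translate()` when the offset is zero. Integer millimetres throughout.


translate([283, 545, 0]) cylinder(h = 60, r = 107);


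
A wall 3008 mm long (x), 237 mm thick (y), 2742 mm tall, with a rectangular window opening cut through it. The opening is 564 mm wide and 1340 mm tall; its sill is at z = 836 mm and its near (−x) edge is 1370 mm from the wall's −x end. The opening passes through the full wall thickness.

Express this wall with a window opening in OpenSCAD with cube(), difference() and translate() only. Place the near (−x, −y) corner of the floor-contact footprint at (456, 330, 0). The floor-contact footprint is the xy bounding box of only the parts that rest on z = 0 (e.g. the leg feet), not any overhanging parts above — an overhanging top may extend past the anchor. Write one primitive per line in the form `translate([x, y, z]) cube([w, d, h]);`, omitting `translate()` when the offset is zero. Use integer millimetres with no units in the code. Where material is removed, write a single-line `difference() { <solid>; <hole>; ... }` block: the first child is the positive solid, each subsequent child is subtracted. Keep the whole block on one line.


difference() { translate([456, 330, 0]) cube([3008, 237, 2742]); translate([1826, 330, 836]) cube([564, 237, 1340]); }


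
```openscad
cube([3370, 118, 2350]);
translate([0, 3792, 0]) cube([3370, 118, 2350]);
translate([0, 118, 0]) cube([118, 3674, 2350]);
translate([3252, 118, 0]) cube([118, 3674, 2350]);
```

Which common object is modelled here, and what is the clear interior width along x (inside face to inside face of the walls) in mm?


A house (or room) frame. The interior width is 3134 mm.

Four 2350 mm walls enclosing a rectangle with no floor or roof — a room or house frame. Outside width is 3370 mm and wall thickness is 118 mm, so the interior width is 3370 − 2 × 118 = 3134 mm.


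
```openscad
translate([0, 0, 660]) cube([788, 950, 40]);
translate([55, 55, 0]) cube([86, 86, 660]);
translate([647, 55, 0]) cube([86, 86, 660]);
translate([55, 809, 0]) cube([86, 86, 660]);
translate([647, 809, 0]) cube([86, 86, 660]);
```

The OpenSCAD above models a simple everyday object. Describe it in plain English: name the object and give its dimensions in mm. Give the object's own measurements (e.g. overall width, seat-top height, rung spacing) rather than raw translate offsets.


A rectangular dining table. The top is 788×950×40 mm with its upper surface at z = 700 mm. It stands on four 86×86 mm square legs, each inset 55 mm from the nearest pair of top edges, running from the floor to the underside of the top.


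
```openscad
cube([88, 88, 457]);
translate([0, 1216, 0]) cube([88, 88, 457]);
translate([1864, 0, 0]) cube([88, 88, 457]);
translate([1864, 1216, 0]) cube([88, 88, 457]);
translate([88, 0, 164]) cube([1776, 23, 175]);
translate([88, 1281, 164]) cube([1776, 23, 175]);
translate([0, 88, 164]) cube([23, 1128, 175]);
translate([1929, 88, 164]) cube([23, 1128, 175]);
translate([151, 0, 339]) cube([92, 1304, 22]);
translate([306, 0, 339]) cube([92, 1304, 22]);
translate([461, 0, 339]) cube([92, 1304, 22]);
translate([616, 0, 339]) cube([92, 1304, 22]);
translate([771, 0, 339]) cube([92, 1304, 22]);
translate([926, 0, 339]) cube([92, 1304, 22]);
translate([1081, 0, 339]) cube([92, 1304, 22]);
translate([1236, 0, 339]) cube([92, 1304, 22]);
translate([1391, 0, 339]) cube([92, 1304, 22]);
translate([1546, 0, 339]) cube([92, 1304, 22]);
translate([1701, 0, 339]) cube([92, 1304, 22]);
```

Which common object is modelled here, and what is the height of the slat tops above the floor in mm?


A bed frame. The slat-top height is 361 mm.

Four posts, four rails, and a row of slats — a bed frame. Slats sit on the rails at z = 164 + 175 = 339; with slat thickness 22, the top is 361 mm.


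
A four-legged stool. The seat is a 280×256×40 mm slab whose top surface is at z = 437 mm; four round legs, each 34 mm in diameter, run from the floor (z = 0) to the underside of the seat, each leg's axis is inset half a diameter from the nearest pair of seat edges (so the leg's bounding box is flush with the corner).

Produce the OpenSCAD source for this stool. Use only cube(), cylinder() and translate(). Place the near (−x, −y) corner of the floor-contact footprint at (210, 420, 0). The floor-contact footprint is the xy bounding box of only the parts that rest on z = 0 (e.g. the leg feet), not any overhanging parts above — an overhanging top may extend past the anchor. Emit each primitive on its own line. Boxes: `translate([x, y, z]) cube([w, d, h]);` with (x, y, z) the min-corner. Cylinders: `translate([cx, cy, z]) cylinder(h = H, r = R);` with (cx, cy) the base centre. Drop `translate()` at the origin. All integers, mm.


// leg_h = 437 - 40 = 397
translate([210, 420, 397]) cube([280, 256, 40]);
translate([227, 437, 0]) cylinder(h = 397, r = 17);
translate([473, 437, 0]) cylinder(h = 397, r = 17);
translate([227, 659, 0]) cylinder(h = 397, r = 17);
translate([473, 659, 0]) cylinder(h = 397, r = 17);


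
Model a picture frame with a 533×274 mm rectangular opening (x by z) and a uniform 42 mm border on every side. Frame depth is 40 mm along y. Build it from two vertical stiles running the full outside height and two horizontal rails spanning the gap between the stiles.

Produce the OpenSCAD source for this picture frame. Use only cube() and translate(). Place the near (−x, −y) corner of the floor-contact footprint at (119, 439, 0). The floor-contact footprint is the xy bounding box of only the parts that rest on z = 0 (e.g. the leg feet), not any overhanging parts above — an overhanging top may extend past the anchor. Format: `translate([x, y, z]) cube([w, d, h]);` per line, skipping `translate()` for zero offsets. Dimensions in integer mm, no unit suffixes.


translate([119, 439, 0]) cube([42, 40, 358]);
translate([694, 439, 0]) cube([42, 40, 358]);
translate([161, 439, 0]) cube([533, 40, 42]);
translate([161, 439, 316]) cube([533, 40, 42]);


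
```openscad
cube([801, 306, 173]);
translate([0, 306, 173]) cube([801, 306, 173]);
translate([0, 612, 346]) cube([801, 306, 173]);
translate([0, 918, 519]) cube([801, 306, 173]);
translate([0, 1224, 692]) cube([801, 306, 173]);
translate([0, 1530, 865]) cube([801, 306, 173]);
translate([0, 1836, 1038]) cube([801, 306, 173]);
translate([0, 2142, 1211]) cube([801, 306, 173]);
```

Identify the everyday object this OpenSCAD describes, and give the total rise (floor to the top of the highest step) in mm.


A staircase. The total rise is 1384 mm.

8 identical blocks, each offset up and back from the previous — a staircase. Each step is 173 mm tall and there are 8 of them, so the total rise is 8 × 173 = 1384 mm.


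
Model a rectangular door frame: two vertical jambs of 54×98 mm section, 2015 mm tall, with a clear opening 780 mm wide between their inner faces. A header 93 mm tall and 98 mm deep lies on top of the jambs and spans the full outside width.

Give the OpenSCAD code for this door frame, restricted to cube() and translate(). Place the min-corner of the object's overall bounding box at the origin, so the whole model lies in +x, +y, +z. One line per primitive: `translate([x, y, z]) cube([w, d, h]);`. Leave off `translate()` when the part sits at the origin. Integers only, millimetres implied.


cube([54, 98, 2015]);
translate([834, 0, 0]) cube([54, 98, 2015]);
translate([0, 0, 2015]) cube([888, 98, 93]);


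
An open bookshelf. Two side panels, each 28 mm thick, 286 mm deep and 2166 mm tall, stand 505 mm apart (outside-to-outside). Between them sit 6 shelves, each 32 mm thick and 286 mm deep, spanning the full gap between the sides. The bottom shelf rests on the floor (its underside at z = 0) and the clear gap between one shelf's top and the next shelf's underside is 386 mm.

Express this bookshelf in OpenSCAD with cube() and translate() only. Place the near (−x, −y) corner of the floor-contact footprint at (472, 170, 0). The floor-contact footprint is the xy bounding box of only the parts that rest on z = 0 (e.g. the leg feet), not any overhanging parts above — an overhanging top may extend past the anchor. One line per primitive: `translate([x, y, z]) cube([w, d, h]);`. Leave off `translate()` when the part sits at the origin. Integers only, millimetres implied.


translate([472, 170, 0]) cube([28, 286, 2166]);
translate([949, 170, 0]) cube([28, 286, 2166]);
translate([500, 170, 0]) cube([449, 286, 32]);
translate([500, 170, 418]) cube([449, 286, 32]);
translate([500, 170, 836]) cube([449, 286, 32]);
translate([500, 170, 1254]) cube([449, 286, 32]);
translate([500, 170, 1672]) cube([449, 286, 32]);
translate([500, 170, 2090]) cube([449, 286, 32]);


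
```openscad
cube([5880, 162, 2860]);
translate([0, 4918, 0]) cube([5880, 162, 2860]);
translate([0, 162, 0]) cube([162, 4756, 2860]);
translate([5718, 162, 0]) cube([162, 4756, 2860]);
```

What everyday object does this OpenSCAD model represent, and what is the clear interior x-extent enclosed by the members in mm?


A house (or room) frame. The interior width is 5556 mm.

Four 2860 mm walls enclosing a rectangle with no floor or roof — a room or house frame. Outside width is 5880 mm and wall thickness is 162 mm, so the interior width is 5880 − 2 × 162 = 5556 mm.


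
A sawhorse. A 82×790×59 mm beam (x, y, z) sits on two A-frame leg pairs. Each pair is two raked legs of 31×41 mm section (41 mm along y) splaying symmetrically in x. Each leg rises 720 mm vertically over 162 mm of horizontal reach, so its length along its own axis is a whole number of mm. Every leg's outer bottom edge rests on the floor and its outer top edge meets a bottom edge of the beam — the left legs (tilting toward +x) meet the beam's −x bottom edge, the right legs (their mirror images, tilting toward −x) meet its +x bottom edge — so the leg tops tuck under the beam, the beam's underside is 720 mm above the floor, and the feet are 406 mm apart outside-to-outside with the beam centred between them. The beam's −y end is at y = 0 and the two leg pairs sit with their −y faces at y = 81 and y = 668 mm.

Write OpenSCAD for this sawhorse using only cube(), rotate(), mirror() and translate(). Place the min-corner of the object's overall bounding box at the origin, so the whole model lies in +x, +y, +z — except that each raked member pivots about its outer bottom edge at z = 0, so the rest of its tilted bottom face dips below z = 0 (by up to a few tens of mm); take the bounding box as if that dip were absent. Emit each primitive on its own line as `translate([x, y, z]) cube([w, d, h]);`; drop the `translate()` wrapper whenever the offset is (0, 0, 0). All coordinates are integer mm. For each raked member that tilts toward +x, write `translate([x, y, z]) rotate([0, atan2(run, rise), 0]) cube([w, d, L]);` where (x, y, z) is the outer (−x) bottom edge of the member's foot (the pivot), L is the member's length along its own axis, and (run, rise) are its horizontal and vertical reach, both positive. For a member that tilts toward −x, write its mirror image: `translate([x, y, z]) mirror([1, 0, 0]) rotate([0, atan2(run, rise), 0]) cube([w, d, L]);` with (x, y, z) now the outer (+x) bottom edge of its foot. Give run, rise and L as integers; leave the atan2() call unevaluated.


// leg length = √(162² + 720²) = 738
// right-leg outer foot x = 2·162 + 82 = 406
// beam min-corner = (162, 0, 720)
translate([162, 0, 720]) cube([82, 790, 59]);
translate([0, 81, 0]) rotate([0, atan2(162, 720), 0]) cube([31, 41, 738]);
translate([406, 81, 0]) mirror([1, 0, 0]) rotate([0, atan2(162, 720), 0]) cube([31, 41, 738]);
translate([0, 668, 0]) rotate([0, atan2(162, 720), 0]) cube([31, 41, 738]);
translate([406, 668, 0]) mirror([1, 0, 0]) rotate([0, atan2(162, 720), 0]) cube([31, 41, 738]);


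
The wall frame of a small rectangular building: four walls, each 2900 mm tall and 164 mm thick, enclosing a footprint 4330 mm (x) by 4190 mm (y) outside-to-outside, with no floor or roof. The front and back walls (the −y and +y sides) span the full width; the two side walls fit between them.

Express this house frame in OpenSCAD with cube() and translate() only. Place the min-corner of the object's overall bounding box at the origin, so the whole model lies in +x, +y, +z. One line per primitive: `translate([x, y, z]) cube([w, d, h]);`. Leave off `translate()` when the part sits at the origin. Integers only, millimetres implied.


cube([4330, 164, 2900]);
translate([0, 4026, 0]) cube([4330, 164, 2900]);
translate([0, 164, 0]) cube([164, 3862, 2900]);
translate([4166, 164, 0]) cube([164, 3862, 2900]);


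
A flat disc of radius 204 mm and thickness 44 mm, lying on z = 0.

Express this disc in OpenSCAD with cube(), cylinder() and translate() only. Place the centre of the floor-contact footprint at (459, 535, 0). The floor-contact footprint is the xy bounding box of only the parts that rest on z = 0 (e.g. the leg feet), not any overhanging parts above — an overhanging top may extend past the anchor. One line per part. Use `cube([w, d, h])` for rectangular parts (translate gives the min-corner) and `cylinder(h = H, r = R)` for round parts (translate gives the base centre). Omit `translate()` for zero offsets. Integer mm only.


translate([459, 535, 0]) cylinder(h = 44, r = 204);


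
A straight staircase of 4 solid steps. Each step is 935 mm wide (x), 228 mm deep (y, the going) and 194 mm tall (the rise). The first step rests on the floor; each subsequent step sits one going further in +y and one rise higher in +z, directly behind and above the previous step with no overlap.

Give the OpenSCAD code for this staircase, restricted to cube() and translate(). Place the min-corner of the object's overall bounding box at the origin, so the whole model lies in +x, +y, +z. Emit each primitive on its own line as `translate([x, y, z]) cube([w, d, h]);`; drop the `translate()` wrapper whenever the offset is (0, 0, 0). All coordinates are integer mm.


cube([935, 228, 194]);
translate([0, 228, 194]) cube([935, 228, 194]);
translate([0, 456, 388]) cube([935, 228, 194]);
translate([0, 684, 582]) cube([935, 228, 194]);


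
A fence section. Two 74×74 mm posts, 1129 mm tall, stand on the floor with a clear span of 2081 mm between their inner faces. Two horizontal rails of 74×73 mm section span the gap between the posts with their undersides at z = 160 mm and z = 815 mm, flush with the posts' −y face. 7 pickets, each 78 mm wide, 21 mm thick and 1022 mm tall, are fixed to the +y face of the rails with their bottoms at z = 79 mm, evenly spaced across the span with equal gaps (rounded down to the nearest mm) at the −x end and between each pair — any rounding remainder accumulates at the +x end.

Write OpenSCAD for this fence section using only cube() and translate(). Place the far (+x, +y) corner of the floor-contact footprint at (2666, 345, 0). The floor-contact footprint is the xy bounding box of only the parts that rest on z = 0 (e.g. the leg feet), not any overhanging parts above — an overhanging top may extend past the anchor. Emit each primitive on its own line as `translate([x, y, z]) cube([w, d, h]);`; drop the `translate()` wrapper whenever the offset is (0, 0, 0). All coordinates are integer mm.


translate([437, 271, 0]) cube([74, 74, 1129]);
translate([2592, 271, 0]) cube([74, 74, 1129]);
translate([511, 271, 160]) cube([2081, 74, 73]);
translate([511, 271, 815]) cube([2081, 74, 73]);
translate([702, 345, 79]) cube([78, 21, 1022]);
translate([971, 345, 79]) cube([78, 21, 1022]);
translate([1240, 345, 79]) cube([78, 21, 1022]);
translate([1509, 345, 79]) cube([78, 21, 1022]);
translate([1778, 345, 79]) cube([78, 21, 1022]);
translate([2047, 345, 79]) cube([78, 21, 1022]);
translate([2316, 345, 79]) cube([78, 21, 1022]);


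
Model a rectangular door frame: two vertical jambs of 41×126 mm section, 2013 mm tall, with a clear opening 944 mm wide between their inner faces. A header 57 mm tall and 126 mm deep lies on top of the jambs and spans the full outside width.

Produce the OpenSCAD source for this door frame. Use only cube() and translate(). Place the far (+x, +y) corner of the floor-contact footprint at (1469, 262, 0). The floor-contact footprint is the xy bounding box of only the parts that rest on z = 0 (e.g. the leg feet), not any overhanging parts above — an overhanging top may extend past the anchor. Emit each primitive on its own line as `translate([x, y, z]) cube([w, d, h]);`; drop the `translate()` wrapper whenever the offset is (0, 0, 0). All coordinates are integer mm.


translate([443, 136, 0]) cube([41, 126, 2013]);
translate([1428, 136, 0]) cube([41, 126, 2013]);
translate([443, 136, 2013]) cube([1026, 126, 57]);
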